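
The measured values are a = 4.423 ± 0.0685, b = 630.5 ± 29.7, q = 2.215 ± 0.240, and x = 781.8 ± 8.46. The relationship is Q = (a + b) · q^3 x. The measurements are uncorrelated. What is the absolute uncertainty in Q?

Let u = a + b = 634.9. δu = √(δa² + δb²) = √(0.00469 + 882) = 29.7, so δu/u = 0.0468.
Q is then a monomial in u, q, x:
δQ/Q = √((δu/u)² + (3·δq/q)² + (1·δx/x)²) = √(0.00219 + 0.106 + 0.000117) = 0.329
Q = 5.394e+06, so δQ = 0.329 × 5.394e+06 = 1.77e+06.

1.77e+06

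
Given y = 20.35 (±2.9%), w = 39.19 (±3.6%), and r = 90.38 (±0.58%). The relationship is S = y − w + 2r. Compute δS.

Sums and differences: (δS)² = Σ (cᵢ δxᵢ)².
  (δy)² = 0.348;  (δw)² = 1.99;  (2·δr)² = 1.10
δS = √(3.44) = 1.85

1.85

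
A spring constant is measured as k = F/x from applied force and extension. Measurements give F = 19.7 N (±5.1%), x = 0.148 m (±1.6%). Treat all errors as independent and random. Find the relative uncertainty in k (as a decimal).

0.0535

For a monomial k ∝ F, x^-1, fractional errors add in quadrature:
  (1·δF/F)² = (1×0.0510)² = 0.00260;  (-1·δx/x)² = (-1×0.0160)² = 0.000256
δk/k = √(0.00286) = 0.0535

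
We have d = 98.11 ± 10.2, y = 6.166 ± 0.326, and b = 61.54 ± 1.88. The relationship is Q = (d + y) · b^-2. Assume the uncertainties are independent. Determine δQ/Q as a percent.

11.5%

Let u = d + y = 104.3. δu = √(δd² + δy²) = √(104 + 0.106) = 10.2, so δu/u = 0.0979.
Q is then a monomial in u, b:
δQ/Q = √((δu/u)² + (-2·δb/b)²) = √(0.00958 + 0.00373) = 0.115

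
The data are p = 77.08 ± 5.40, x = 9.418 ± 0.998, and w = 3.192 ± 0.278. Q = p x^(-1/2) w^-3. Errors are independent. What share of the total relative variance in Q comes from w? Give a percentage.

(δQ/Q)² = (1·δp/p)² + (−½·δx/x)² + (-3·δw/w)²
  p term: (1×0.0701)² = 0.00491
  x term: (-0.5×0.106)² = 0.00281
  w term: (-3×0.0871)² = 0.0683
Total = 0.0760. Share from w = 0.0683/0.0760 = 0.898.

89.8%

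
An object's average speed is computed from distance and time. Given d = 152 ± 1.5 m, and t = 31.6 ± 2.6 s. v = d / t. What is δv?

0.399 m/s

Products/powers → add relative errors in quadrature, weighted by exponent:
  (1·δd/d)² = (1×0.00987)² = 9.74e-05;  (-1·δt/t)² = (-1×0.0823)² = 0.00677
δv/v = √(0.00687) = 0.0829
v = 4.81 m/s, so δv = 0.0829 × 4.81 = 0.399 m/s.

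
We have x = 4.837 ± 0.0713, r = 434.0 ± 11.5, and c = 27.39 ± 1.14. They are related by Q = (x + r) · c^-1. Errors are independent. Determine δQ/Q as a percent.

Let u = x + r = 438.8. δu = √(δx² + δr²) = √(0.00508 + 132) = 11.5, so δu/u = 0.0262.
Q is then a monomial in u, c:
δQ/Q = √((δu/u)² + (-1·δc/c)²) = √(0.000687 + 0.00173) = 0.0492

4.92%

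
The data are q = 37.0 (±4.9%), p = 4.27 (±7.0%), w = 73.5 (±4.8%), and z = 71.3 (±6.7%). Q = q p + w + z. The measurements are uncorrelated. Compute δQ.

Let h = q·p = 158. δh/h = √((1·δq/q)² + (1·δp/p)²) = √(0.00240 + 0.00490) = 0.0854, so δh = 13.5.
Q = h + w + z: δQ = √(δh² + δw² + δz²) = √(182 + 12.4 + 22.8) = 14.7

14.7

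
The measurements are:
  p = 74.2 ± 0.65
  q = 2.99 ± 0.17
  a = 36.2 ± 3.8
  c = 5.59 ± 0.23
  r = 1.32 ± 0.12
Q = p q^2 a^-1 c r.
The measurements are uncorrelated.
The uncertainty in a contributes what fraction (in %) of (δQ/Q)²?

(δQ/Q)² = (1·δp/p)² + (2·δq/q)² + (-1·δa/a)² + (1·δc/c)² + (1·δr/r)²
  p term: (1×0.00876)² = 7.67e-05
  q term: (2×0.0569)² = 0.0129
  a term: (-1×0.105)² = 0.0110
  c term: (1×0.0411)² = 0.00169
  r term: (1×0.0909)² = 0.00826
Total = 0.0340. Share from a = 0.0110/0.0340 = 0.324.

32.4%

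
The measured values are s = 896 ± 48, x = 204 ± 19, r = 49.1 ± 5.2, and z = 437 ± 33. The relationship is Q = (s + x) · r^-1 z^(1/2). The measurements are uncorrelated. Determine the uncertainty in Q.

Let u = s + x = 1100. δu = √(δs² + δx²) = √(2300 + 361) = 51.6, so δu/u = 0.0469.
Q is then a monomial in u, r, z:
δQ/Q = √((δu/u)² + (-1·δr/r)² + (½·δz/z)²) = √(0.00220 + 0.0112 + 0.00143) = 0.122
Q = 468, so δQ = 0.122 × 468 = 57.1.

57.1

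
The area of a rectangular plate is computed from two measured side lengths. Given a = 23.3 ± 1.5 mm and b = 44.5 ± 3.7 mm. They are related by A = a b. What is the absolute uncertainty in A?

Since A is a product/quotient, work with relative uncertainties:
  (1·δa/a)² = (1×0.0644)² = 0.00414;  (1·δb/b)² = (1×0.0831)² = 0.00691
δA/A = √(0.0111) = 0.105
A = 1040 mm^2, so δA = 0.105 × 1040 = 109 mm^2.

109 mm^2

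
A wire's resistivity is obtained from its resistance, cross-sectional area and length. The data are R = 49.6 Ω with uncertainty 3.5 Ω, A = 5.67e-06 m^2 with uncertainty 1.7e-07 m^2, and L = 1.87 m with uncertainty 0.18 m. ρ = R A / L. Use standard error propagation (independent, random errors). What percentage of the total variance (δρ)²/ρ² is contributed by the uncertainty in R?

(δρ/ρ)² = (1·δR/R)² + (1·δA/A)² + (-1·δL/L)²
  R term: (1×0.0706)² = 0.00498
  A term: (1×0.0300)² = 0.000899
  L term: (-1×0.0963)² = 0.00927
Total = 0.0151. Share from R = 0.00498/0.0151 = 0.329.

32.9%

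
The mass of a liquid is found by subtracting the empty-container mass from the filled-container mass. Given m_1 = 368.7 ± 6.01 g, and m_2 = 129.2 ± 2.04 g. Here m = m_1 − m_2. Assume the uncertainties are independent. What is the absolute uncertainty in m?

Absolute uncertainties add in quadrature for a linear combination:
  (δm_1)² = 36.1;  (δm_2)² = 4.16
δm = √(40.3) = 6.35 g

6.35 g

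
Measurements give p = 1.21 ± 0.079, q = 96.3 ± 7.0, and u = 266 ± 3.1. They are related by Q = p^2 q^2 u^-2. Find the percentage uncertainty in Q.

For a monomial Q ∝ p^2, q^2, u^-2, fractional errors add in quadrature:
  (2·δp/p)² = (2×0.0653)² = 0.0171;  (2·δq/q)² = (2×0.0727)² = 0.0211;  (-2·δu/u)² = (-2×0.0117)² = 0.000543
δQ/Q = √(0.0387) = 0.197

19.7%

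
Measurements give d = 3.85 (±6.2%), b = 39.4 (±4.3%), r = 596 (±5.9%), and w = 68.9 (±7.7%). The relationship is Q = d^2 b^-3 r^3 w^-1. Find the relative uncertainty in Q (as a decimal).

0.263

Each factor contributes (exponent × relative error)² to (δQ/Q)²:
  (2·δd/d)² = (2×0.0620)² = 0.0154;  (-3·δb/b)² = (-3×0.0430)² = 0.0166;  (3·δr/r)² = (3×0.0590)² = 0.0313;  (-1·δw/w)² = (-1×0.0770)² = 0.00593
δQ/Q = √(0.0693) = 0.263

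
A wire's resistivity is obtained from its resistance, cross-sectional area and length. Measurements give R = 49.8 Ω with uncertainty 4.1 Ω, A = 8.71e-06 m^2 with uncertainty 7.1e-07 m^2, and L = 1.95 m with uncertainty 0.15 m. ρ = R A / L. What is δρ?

Products/powers → add relative errors in quadrature, weighted by exponent:
  (1·δR/R)² = (1×0.0823)² = 0.00678;  (1·δA/A)² = (1×0.0815)² = 0.00664;  (-1·δL/L)² = (-1×0.0769)² = 0.00592
δρ/ρ = √(0.0193) = 0.139
ρ = 0.000222 Ω·m, so δρ = 0.139 × 0.000222 = 3.09e-05 Ω·m.

3.09e-05 Ω·m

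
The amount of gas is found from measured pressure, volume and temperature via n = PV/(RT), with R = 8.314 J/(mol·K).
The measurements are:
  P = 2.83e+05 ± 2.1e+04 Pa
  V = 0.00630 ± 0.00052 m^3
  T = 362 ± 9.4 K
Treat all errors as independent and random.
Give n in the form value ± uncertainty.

Products/powers → add relative errors in quadrature, weighted by exponent:
  (1·δP/P)² = (1×0.0742)² = 0.00551;  (1·δV/V)² = (1×0.0825)² = 0.00681;  (-1·δT/T)² = (-1×0.0260)² = 0.000674
δn/n = √(0.0130) = 0.114
n = 0.592 mol, so δn = 0.114 × 0.592 = 0.0675 mol.

0.592 ± 0.0675 mol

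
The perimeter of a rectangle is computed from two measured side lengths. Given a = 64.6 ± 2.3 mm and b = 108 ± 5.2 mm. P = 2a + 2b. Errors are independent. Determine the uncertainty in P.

Absolute uncertainties add in quadrature for a linear combination:
  (2·δa)² = 21.2;  (2·δb)² = 108
δP = √(129) = 11.4 mm

11.4 mm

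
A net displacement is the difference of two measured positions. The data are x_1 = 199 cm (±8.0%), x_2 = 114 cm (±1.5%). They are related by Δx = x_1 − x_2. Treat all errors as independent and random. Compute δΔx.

16.0 cm

Δx is a linear combination, so absolute uncertainties add in quadrature:
  (δx_1)² = 253;  (δx_2)² = 2.92
δΔx = √(256) = 16.0 cm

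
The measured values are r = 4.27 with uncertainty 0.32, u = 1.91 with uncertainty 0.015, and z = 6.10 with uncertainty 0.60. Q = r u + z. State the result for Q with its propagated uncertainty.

Let p = r·u = 8.16. δp/p = √((1·δr/r)² + (1·δu/u)²) = √(0.00562 + 6.17e-05) = 0.0754, so δp = 0.615.
Q = p + z: δQ = √(δp² + δz²) = √(0.378 + 0.360) = 0.859
Q = 14.3.

14.3 ± 0.859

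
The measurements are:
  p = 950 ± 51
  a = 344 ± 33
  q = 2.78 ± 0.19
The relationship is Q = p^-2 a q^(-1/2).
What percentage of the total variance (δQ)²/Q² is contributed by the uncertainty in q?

(δQ/Q)² = (-2·δp/p)² + (1·δa/a)² + (−½·δq/q)²
  p term: (-2×0.0537)² = 0.0115
  a term: (1×0.0959)² = 0.00920
  q term: (-0.5×0.0683)² = 0.00117
Total = 0.0219. Share from q = 0.00117/0.0219 = 0.0533.

5.33%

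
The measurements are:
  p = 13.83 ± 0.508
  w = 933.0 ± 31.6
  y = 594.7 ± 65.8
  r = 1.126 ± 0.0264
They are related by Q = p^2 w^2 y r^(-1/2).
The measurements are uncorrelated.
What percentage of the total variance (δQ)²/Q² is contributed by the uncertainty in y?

54.7%

(δQ/Q)² = (2·δp/p)² + (2·δw/w)² + (1·δy/y)² + (−½·δr/r)²
  p term: (2×0.0367)² = 0.00540
  w term: (2×0.0339)² = 0.00459
  y term: (1×0.111)² = 0.0122
  r term: (-0.5×0.0234)² = 0.000137
Total = 0.0224. Share from y = 0.0122/0.0224 = 0.547.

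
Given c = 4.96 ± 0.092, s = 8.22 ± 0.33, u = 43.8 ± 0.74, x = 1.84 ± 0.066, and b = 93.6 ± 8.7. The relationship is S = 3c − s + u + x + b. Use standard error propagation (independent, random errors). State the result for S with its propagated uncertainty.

146 ± 8.74

For a sum/difference, combine absolute errors in quadrature:
  (3·δc)² = 0.0762;  (δs)² = 0.109;  (δu)² = 0.548;  (δx)² = 0.00436;  (δb)² = 75.7
δS = √(76.4) = 8.74
S = 146.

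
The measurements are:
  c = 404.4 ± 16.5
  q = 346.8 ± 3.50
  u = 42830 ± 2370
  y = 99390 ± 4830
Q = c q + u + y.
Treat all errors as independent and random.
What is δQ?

Let p = c·q = 140200. δp/p = √((1·δc/c)² + (1·δq/q)²) = √(0.00166 + 0.000102) = 0.0420, so δp = 5890.
Q = p + u + y: δQ = √(δp² + δu² + δy²) = √(3.47e+07 + 5.62e+06 + 2.33e+07) = 7980

7980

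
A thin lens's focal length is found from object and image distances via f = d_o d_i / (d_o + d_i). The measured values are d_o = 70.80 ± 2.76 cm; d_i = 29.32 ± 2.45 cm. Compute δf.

∂f/∂d_o = (d_i/(d_o+d_i))² = 0.0858;  ∂f/∂d_i = (d_o/(d_o+d_i))² = 0.500
δf = √((∂f/∂d_o · δd_o)² + (∂f/∂d_i · δd_i)²) = √(0.0560 + 1.50) = 1.25 cm

1.25 cm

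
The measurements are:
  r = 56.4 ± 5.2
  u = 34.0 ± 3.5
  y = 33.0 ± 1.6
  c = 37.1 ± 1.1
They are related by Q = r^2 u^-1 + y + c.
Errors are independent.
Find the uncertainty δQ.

Let p = r^2·u^-1 = 93.6. δp/p = √((2·δr/r)² + (-1·δu/u)²) = √(0.0340 + 0.0106) = 0.211, so δp = 19.8.
Q = p + y + c: δQ = √(δp² + δy² + δc²) = √(390 + 2.56 + 1.21) = 19.9

19.9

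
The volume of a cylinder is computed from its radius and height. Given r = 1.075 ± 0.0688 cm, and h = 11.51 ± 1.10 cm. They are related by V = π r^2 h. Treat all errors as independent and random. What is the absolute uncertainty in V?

6.68 cm^3

V is a product of powers, so relative uncertainties combine in quadrature:
  (2·δr/r)² = (2×0.0640)² = 0.0164;  (1·δh/h)² = (1×0.0956)² = 0.00913
δV/V = √(0.0255) = 0.160
V = 41.79 cm^3, so δV = 0.160 × 41.79 = 6.68 cm^3.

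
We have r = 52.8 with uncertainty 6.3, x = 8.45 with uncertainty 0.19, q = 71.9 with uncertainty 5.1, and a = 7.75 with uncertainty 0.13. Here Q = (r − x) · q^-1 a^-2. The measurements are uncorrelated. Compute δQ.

0.00167

Let u = r − x = 44.3. δu = √(δr² + δx²) = √(39.7 + 0.0361) = 6.30, so δu/u = 0.142.
Q is then a monomial in u, q, a:
δQ/Q = √((δu/u)² + (-1·δq/q)² + (-2·δa/a)²) = √(0.0202 + 0.00503 + 0.00113) = 0.162
Q = 0.0103, so δQ = 0.162 × 0.0103 = 0.00167.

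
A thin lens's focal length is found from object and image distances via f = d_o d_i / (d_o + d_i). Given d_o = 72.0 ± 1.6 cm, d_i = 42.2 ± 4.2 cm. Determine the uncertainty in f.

∂f/∂d_o = (d_i/(d_o+d_i))² = 0.137;  ∂f/∂d_i = (d_o/(d_o+d_i))² = 0.397
δf = √((∂f/∂d_o · δd_o)² + (∂f/∂d_i · δd_i)²) = √(0.0477 + 2.79) = 1.68 cm

1.68 cm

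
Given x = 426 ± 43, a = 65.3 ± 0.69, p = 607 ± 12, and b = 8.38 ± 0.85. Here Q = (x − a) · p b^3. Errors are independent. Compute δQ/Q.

Let u = x − a = 361. δu = √(δx² + δa²) = √(1850 + 0.476) = 43.0, so δu/u = 0.119.
Q is then a monomial in u, p, b:
δQ/Q = √((δu/u)² + (1·δp/p)² + (3·δb/b)²) = √(0.0142 + 0.000391 + 0.0926) = 0.327

0.327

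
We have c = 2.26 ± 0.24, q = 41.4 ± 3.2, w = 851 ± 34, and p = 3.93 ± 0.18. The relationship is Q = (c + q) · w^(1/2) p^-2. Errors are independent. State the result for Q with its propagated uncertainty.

82.5 ± 9.82

Let u = c + q = 43.7. δu = √(δc² + δq²) = √(0.0576 + 10.2) = 3.21, so δu/u = 0.0735.
Q is then a monomial in u, w, p:
δQ/Q = √((δu/u)² + (½·δw/w)² + (-2·δp/p)²) = √(0.00540 + 0.000399 + 0.00839) = 0.119
Q = 82.5, so δQ = 0.119 × 82.5 = 9.82.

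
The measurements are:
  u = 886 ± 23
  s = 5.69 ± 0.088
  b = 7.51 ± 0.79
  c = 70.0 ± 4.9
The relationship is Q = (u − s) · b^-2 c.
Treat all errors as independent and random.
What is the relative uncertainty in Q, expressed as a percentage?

22.3%

Let w = u − s = 880. δw = √(δu² + δs²) = √(529 + 0.00774) = 23.0, so δw/w = 0.0261.
Q is then a monomial in w, b, c:
δQ/Q = √((δw/w)² + (-2·δb/b)² + (1·δc/c)²) = √(0.000683 + 0.0443 + 0.00490) = 0.223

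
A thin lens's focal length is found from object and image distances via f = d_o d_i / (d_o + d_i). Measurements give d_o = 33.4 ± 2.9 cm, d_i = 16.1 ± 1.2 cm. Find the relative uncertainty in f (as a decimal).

∂f/∂d_o = (d_i/(d_o+d_i))² = 0.106;  ∂f/∂d_i = (d_o/(d_o+d_i))² = 0.455
δf = √((∂f/∂d_o · δd_o)² + (∂f/∂d_i · δd_i)²) = √(0.0941 + 0.298) = 0.627 cm
f = 10.9 cm, so δf/f = 0.627/10.9 = 0.0577.

0.0577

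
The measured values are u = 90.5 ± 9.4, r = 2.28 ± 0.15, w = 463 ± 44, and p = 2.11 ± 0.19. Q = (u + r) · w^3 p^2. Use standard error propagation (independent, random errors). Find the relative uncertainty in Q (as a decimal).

Let h = u + r = 92.8. δh = √(δu² + δr²) = √(88.4 + 0.0225) = 9.40, so δh/h = 0.101.
Q is then a monomial in h, w, p:
δQ/Q = √((δh/h)² + (3·δw/w)² + (2·δp/p)²) = √(0.0103 + 0.0813 + 0.0324) = 0.352

0.352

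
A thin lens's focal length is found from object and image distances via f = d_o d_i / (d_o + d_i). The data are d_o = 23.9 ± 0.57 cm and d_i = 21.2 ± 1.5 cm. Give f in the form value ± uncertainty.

11.2 ± 0.440 cm

∂f/∂d_o = (d_i/(d_o+d_i))² = 0.221;  ∂f/∂d_i = (d_o/(d_o+d_i))² = 0.281
δf = √((∂f/∂d_o · δd_o)² + (∂f/∂d_i · δd_i)²) = √(0.0159 + 0.177) = 0.440 cm
f = 11.2 cm.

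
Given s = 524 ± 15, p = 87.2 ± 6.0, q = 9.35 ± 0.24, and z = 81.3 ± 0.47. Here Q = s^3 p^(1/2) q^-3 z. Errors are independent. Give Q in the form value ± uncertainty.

Q is a product of powers, so relative uncertainties combine in quadrature:
  (3·δs/s)² = (3×0.0286)² = 0.00738;  (½·δp/p)² = (0.5×0.0688)² = 0.00118;  (-3·δq/q)² = (-3×0.0257)² = 0.00593;  (1·δz/z)² = (1×0.00578)² = 3.34e-05
δQ/Q = √(0.0145) = 0.121
Q = 1.34e+08, so δQ = 0.121 × 1.34e+08 = 1.61e+07.

(1.34 ± 0.161) × 10^8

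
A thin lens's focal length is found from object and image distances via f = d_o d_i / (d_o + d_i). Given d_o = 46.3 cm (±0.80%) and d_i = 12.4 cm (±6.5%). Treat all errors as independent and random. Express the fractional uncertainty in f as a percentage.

∂f/∂d_o = (d_i/(d_o+d_i))² = 0.0446;  ∂f/∂d_i = (d_o/(d_o+d_i))² = 0.622
δf = √((∂f/∂d_o · δd_o)² + (∂f/∂d_i · δd_i)²) = √(0.000273 + 0.251) = 0.502 cm
f = 9.78 cm, so δf/f = 0.502/9.78 = 0.0513.

5.13%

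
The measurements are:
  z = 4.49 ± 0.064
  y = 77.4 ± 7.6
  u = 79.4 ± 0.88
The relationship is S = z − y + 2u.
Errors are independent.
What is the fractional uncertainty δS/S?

Absolute uncertainties add in quadrature for a linear combination:
  (δz)² = 0.00410;  (δy)² = 57.8;  (2·δu)² = 3.10
δS = √(60.9) = 7.80
S = 85.9, so δS/S = 7.80/85.9 = 0.0908.

0.0908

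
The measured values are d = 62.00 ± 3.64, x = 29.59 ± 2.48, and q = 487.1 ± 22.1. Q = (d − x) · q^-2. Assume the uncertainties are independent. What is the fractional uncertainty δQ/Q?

Let u = d − x = 32.41. δu = √(δd² + δx²) = √(13.2 + 6.15) = 4.40, so δu/u = 0.136.
Q is then a monomial in u, q:
δQ/Q = √((δu/u)² + (-2·δq/q)²) = √(0.0185 + 0.00823) = 0.163

0.163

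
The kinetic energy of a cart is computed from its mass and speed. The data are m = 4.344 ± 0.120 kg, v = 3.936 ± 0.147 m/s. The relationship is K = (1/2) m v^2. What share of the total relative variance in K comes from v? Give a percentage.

(δK/K)² = (1·δm/m)² + (2·δv/v)²
  m term: (1×0.0276)² = 0.000763
  v term: (2×0.0373)² = 0.00558
Total = 0.00634. Share from v = 0.00558/0.00634 = 0.880.

88.0%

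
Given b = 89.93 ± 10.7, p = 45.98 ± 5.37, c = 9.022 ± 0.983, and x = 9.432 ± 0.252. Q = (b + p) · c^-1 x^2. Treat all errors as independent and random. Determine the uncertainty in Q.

Let u = b + p = 135.9. δu = √(δb² + δp²) = √(114 + 28.8) = 12.0, so δu/u = 0.0881.
Q is then a monomial in u, c, x:
δQ/Q = √((δu/u)² + (-1·δc/c)² + (2·δx/x)²) = √(0.00776 + 0.0119 + 0.00286) = 0.150
Q = 1340, so δQ = 0.150 × 1340 = 201.

201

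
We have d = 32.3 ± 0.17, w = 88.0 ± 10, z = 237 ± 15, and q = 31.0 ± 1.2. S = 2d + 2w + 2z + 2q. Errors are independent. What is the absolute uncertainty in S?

36.1

S is a linear combination, so absolute uncertainties add in quadrature:
  (2·δd)² = 0.116;  (2·δw)² = 400;  (2·δz)² = 900;  (2·δq)² = 5.76
δS = √(1310) = 36.1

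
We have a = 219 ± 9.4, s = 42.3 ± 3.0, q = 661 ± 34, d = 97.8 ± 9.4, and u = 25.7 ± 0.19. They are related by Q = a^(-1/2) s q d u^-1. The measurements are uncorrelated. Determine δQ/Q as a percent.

13.2%

Products/powers → add relative errors in quadrature, weighted by exponent:
  (−½·δa/a)² = (-0.5×0.0429)² = 0.000461;  (1·δs/s)² = (1×0.0709)² = 0.00503;  (1·δq/q)² = (1×0.0514)² = 0.00265;  (1·δd/d)² = (1×0.0961)² = 0.00924;  (-1·δu/u)² = (-1×0.00739)² = 5.47e-05
δQ/Q = √(0.0174) = 0.132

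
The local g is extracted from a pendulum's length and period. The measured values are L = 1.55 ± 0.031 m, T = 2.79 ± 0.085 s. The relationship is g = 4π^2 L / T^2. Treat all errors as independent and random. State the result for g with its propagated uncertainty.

Each factor contributes (exponent × relative error)² to (δg/g)²:
  (1·δL/L)² = (1×0.0200)² = 0.000400;  (-2·δT/T)² = (-2×0.0305)² = 0.00371
δg/g = √(0.00411) = 0.0641
g = 7.86 m/s^2, so δg = 0.0641 × 7.86 = 0.504 m/s^2.

7.86 ± 0.504 m/s^2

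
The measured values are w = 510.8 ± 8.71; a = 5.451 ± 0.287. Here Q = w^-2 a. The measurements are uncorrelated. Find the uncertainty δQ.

Q is a product of powers, so relative uncertainties combine in quadrature:
  (-2·δw/w)² = (-2×0.0171)² = 0.00116;  (1·δa/a)² = (1×0.0527)² = 0.00277
δQ/Q = √(0.00394) = 0.0627
Q = 2.089e-05, so δQ = 0.0627 × 2.089e-05 = 1.31e-06.

1.31e-06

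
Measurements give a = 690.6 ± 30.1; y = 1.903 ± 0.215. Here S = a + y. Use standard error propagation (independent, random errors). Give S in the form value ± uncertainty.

692.5 ± 30.1

Sums and differences: (δS)² = Σ (cᵢ δxᵢ)².
  (δa)² = 906;  (δy)² = 0.0462
δS = √(906) = 30.1
S = 692.5.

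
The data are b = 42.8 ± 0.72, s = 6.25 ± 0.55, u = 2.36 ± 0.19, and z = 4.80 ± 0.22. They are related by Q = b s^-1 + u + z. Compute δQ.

0.679

Let p = b·s^-1 = 6.85. δp/p = √((1·δb/b)² + (-1·δs/s)²) = √(0.000283 + 0.00774) = 0.0896, so δp = 0.614.
Q = p + u + z: δQ = √(δp² + δu² + δz²) = √(0.376 + 0.0361 + 0.0484) = 0.679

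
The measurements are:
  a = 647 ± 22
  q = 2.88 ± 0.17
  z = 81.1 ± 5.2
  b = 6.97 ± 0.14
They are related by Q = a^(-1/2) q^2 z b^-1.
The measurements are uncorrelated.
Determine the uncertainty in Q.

0.519

Relative error in a monomial: (δQ/Q)² = Σ (nᵢ · δxᵢ/xᵢ)².
  (−½·δa/a)² = (-0.5×0.0340)² = 0.000289;  (2·δq/q)² = (2×0.0590)² = 0.0139;  (1·δz/z)² = (1×0.0641)² = 0.00411;  (-1·δb/b)² = (-1×0.0201)² = 0.000403
δQ/Q = √(0.0187) = 0.137
Q = 3.79, so δQ = 0.137 × 3.79 = 0.519.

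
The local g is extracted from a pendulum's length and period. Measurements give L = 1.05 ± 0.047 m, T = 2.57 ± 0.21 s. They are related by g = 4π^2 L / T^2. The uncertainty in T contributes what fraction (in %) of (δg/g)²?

(δg/g)² = (1·δL/L)² + (-2·δT/T)²
  L term: (1×0.0448)² = 0.00200
  T term: (-2×0.0817)² = 0.0267
Total = 0.0287. Share from T = 0.0267/0.0287 = 0.930.

93.0%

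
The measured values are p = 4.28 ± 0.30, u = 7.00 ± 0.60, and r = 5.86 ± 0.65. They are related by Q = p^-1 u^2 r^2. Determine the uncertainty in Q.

114

Since Q is a product/quotient, work with relative uncertainties:
  (-1·δp/p)² = (-1×0.0701)² = 0.00491;  (2·δu/u)² = (2×0.0857)² = 0.0294;  (2·δr/r)² = (2×0.111)² = 0.0492
δQ/Q = √(0.0835) = 0.289
Q = 393, so δQ = 0.289 × 393 = 114.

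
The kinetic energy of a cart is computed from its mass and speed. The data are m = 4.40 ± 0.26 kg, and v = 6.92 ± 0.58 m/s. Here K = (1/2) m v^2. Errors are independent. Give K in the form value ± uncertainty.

105 ± 18.7 J

Since K is a product/quotient, work with relative uncertainties:
  (1·δm/m)² = (1×0.0591)² = 0.00349;  (2·δv/v)² = (2×0.0838)² = 0.0281
δK/K = √(0.0316) = 0.178
K = 105 J, so δK = 0.178 × 105 = 18.7 J.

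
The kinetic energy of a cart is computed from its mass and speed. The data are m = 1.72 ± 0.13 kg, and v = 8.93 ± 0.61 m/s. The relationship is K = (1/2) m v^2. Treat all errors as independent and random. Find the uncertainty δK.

10.7 J

Each factor contributes (exponent × relative error)² to (δK/K)²:
  (1·δm/m)² = (1×0.0756)² = 0.00571;  (2·δv/v)² = (2×0.0683)² = 0.0187
δK/K = √(0.0244) = 0.156
K = 68.6 J, so δK = 0.156 × 68.6 = 10.7 J.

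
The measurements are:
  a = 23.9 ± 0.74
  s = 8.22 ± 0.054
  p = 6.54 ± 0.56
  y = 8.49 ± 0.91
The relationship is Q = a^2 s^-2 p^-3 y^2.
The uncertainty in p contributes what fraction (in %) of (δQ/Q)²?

56.9%

(δQ/Q)² = (2·δa/a)² + (-2·δs/s)² + (-3·δp/p)² + (2·δy/y)²
  a term: (2×0.0310)² = 0.00383
  s term: (-2×0.00657)² = 0.000173
  p term: (-3×0.0856)² = 0.0660
  y term: (2×0.107)² = 0.0460
Total = 0.116. Share from p = 0.0660/0.116 = 0.569.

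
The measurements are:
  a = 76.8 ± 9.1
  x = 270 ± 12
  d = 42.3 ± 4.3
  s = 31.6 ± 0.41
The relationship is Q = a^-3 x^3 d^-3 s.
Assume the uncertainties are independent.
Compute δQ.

0.00884

Products/powers → add relative errors in quadrature, weighted by exponent:
  (-3·δa/a)² = (-3×0.118)² = 0.126;  (3·δx/x)² = (3×0.0444)² = 0.0178;  (-3·δd/d)² = (-3×0.102)² = 0.0930;  (1·δs/s)² = (1×0.0130)² = 0.000168
δQ/Q = √(0.237) = 0.487
Q = 0.0181, so δQ = 0.487 × 0.0181 = 0.00884.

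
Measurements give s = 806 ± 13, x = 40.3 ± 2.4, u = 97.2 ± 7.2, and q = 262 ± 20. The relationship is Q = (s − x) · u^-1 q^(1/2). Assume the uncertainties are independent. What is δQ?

10.9

Let w = s − x = 766. δw = √(δs² + δx²) = √(169 + 5.76) = 13.2, so δw/w = 0.0173.
Q is then a monomial in w, u, q:
δQ/Q = √((δw/w)² + (-1·δu/u)² + (½·δq/q)²) = √(0.000298 + 0.00549 + 0.00146) = 0.0851
Q = 128, so δQ = 0.0851 × 128 = 10.9.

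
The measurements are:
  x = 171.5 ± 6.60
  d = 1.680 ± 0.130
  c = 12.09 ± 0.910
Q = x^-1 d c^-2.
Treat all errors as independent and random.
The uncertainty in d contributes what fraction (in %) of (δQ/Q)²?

(δQ/Q)² = (-1·δx/x)² + (1·δd/d)² + (-2·δc/c)²
  x term: (-1×0.0385)² = 0.00148
  d term: (1×0.0774)² = 0.00599
  c term: (-2×0.0753)² = 0.0227
Total = 0.0301. Share from d = 0.00599/0.0301 = 0.199.

19.9%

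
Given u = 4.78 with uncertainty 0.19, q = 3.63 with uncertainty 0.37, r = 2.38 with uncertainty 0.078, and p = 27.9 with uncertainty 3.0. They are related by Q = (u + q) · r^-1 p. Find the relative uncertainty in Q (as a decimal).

Let w = u + q = 8.41. δw = √(δu² + δq²) = √(0.0361 + 0.137) = 0.416, so δw/w = 0.0495.
Q is then a monomial in w, r, p:
δQ/Q = √((δw/w)² + (-1·δr/r)² + (1·δp/p)²) = √(0.00245 + 0.00107 + 0.0116) = 0.123

0.123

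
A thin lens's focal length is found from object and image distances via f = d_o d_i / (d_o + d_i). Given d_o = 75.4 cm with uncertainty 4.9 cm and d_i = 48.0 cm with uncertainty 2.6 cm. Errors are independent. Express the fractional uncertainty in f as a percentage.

4.16%

∂f/∂d_o = (d_i/(d_o+d_i))² = 0.151;  ∂f/∂d_i = (d_o/(d_o+d_i))² = 0.373
δf = √((∂f/∂d_o · δd_o)² + (∂f/∂d_i · δd_i)²) = √(0.550 + 0.942) = 1.22 cm
f = 29.3 cm, so δf/f = 1.22/29.3 = 0.0416.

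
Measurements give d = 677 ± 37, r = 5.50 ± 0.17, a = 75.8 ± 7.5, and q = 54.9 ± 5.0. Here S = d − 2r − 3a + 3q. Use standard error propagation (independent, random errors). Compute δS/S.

0.0760

Absolute uncertainties add in quadrature for a linear combination:
  (δd)² = 1370;  (2·δr)² = 0.116;  (3·δa)² = 506;  (3·δq)² = 225
δS = √(2100) = 45.8
S = 603, so δS/S = 45.8/603 = 0.0760.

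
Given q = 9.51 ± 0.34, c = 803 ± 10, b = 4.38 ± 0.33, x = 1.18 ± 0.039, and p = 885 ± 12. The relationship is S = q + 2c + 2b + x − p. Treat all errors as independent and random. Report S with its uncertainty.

Sums and differences: (δS)² = Σ (cᵢ δxᵢ)².
  (δq)² = 0.116;  (2·δc)² = 400;  (2·δb)² = 0.436;  (δx)² = 0.00152;  (δp)² = 144
δS = √(545) = 23.3
S = 740.

740 ± 23.3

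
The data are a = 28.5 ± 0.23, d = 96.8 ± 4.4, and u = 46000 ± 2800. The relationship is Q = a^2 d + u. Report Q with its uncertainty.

(1.25 ± 0.0471) × 10^5

Let p = a^2·d = 78600. δp/p = √((2·δa/a)² + (1·δd/d)²) = √(0.000261 + 0.00207) = 0.0482, so δp = 3790.
Q = p + u: δQ = √(δp² + δu²) = √(1.44e+07 + 7.84e+06) = 4710
Q = 1.25e+05.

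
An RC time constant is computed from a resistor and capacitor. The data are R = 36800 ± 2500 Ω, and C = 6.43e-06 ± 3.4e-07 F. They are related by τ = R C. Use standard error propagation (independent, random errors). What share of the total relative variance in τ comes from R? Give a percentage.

62.3%

(δτ/τ)² = (1·δR/R)² + (1·δC/C)²
  R term: (1×0.0679)² = 0.00462
  C term: (1×0.0529)² = 0.00280
Total = 0.00741. Share from R = 0.00462/0.00741 = 0.623.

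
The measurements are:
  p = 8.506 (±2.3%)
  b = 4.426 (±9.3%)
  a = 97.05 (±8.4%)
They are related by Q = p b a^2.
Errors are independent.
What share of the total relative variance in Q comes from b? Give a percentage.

23.1%

(δQ/Q)² = (1·δp/p)² + (1·δb/b)² + (2·δa/a)²
  p term: (1×0.0230)² = 0.000529
  b term: (1×0.0930)² = 0.00865
  a term: (2×0.0840)² = 0.0282
Total = 0.0374. Share from b = 0.00865/0.0374 = 0.231.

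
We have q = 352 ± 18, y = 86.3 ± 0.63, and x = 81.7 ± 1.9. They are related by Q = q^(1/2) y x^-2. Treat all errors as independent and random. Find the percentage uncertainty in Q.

5.36%

Each factor contributes (exponent × relative error)² to (δQ/Q)²:
  (½·δq/q)² = (0.5×0.0511)² = 0.000654;  (1·δy/y)² = (1×0.00730)² = 5.33e-05;  (-2·δx/x)² = (-2×0.0233)² = 0.00216
δQ/Q = √(0.00287) = 0.0536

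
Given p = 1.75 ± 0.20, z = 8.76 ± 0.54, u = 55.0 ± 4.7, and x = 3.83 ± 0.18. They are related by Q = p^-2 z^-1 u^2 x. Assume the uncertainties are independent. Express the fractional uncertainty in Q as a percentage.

For a monomial Q ∝ p^-2, z^-1, u^2, x, fractional errors add in quadrature:
  (-2·δp/p)² = (-2×0.114)² = 0.0522;  (-1·δz/z)² = (-1×0.0616)² = 0.00380;  (2·δu/u)² = (2×0.0855)² = 0.0292;  (1·δx/x)² = (1×0.0470)² = 0.00221
δQ/Q = √(0.0875) = 0.296

29.6%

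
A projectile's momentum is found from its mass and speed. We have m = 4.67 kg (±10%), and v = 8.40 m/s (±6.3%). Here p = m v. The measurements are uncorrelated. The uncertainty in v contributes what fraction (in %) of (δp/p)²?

(δp/p)² = (1·δm/m)² + (1·δv/v)²
  m term: (1×0.100)² = 0.0100
  v term: (1×0.0630)² = 0.00397
Total = 0.0140. Share from v = 0.00397/0.0140 = 0.284.

28.4%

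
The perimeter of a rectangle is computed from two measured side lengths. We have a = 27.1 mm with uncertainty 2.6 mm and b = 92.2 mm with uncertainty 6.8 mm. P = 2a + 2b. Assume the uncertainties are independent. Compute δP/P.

Absolute uncertainties add in quadrature for a linear combination:
  (2·δa)² = 27.0;  (2·δb)² = 185
δP = √(212) = 14.6 mm
P = 239 mm, so δP/P = 14.6/239 = 0.0610.

0.0610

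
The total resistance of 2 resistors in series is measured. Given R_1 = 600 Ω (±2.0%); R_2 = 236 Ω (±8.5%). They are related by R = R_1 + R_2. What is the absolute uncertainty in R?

23.4 Ω

Sums and differences: (δR)² = Σ (cᵢ δxᵢ)².
  (δR_1)² = 144;  (δR_2)² = 402
δR = √(546) = 23.4 Ω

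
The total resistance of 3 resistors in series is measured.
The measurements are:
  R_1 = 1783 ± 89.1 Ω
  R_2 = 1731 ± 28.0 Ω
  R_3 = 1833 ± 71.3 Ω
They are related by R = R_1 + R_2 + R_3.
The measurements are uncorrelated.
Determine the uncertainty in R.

118 Ω

Sums and differences: (δR)² = Σ (cᵢ δxᵢ)².
  (δR_1)² = 7940;  (δR_2)² = 784;  (δR_3)² = 5080
δR = √(13800) = 118 Ω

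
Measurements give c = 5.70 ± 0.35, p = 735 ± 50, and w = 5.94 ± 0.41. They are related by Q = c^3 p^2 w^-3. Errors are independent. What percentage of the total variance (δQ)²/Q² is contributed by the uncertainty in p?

19.4%

(δQ/Q)² = (3·δc/c)² + (2·δp/p)² + (-3·δw/w)²
  c term: (3×0.0614)² = 0.0339
  p term: (2×0.0680)² = 0.0185
  w term: (-3×0.0690)² = 0.0429
Total = 0.0953. Share from p = 0.0185/0.0953 = 0.194.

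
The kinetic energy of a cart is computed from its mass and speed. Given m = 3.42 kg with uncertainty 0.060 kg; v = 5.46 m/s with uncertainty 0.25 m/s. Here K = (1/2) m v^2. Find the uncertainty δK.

4.75 J

Products/powers → add relative errors in quadrature, weighted by exponent:
  (1·δm/m)² = (1×0.0175)² = 0.000308;  (2·δv/v)² = (2×0.0458)² = 0.00839
δK/K = √(0.00869) = 0.0932
K = 51.0 J, so δK = 0.0932 × 51.0 = 4.75 J.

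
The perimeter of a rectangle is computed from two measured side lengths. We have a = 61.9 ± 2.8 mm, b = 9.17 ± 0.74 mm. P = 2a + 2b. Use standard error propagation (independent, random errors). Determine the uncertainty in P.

Sums and differences: (δP)² = Σ (cᵢ δxᵢ)².
  (2·δa)² = 31.4;  (2·δb)² = 2.19
δP = √(33.6) = 5.79 mm

5.79 mm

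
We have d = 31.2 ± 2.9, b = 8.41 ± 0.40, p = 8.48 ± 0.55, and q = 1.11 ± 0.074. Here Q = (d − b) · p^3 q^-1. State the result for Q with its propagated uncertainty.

12500 ± 3040

Let u = d − b = 22.8. δu = √(δd² + δb²) = √(8.41 + 0.160) = 2.93, so δu/u = 0.128.
Q is then a monomial in u, p, q:
δQ/Q = √((δu/u)² + (3·δp/p)² + (-1·δq/q)²) = √(0.0165 + 0.0379 + 0.00444) = 0.242
Q = 12500, so δQ = 0.242 × 12500 = 3040.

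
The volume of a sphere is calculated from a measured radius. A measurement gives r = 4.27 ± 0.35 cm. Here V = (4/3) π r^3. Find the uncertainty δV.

Products/powers → add relative errors in quadrature, weighted by exponent:
  (3·δr/r)² = (3×0.0820)² = 0.0605
δV/V = √(0.0605) = 0.246
V = 326 cm^3, so δV = 0.246 × 326 = 80.2 cm^3.

80.2 cm^3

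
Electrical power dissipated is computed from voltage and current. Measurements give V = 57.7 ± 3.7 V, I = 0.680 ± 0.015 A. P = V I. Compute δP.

P is a product of powers, so relative uncertainties combine in quadrature:
  (1·δV/V)² = (1×0.0641)² = 0.00411;  (1·δI/I)² = (1×0.0221)² = 0.000487
δP/P = √(0.00460) = 0.0678
P = 39.2 W, so δP = 0.0678 × 39.2 = 2.66 W.

2.66 W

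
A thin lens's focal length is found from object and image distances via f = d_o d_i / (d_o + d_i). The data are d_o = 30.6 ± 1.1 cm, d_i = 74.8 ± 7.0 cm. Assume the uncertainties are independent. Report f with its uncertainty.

∂f/∂d_o = (d_i/(d_o+d_i))² = 0.504;  ∂f/∂d_i = (d_o/(d_o+d_i))² = 0.0843
δf = √((∂f/∂d_o · δd_o)² + (∂f/∂d_i · δd_i)²) = √(0.307 + 0.348) = 0.809 cm
f = 21.7 cm.

21.7 ± 0.809 cm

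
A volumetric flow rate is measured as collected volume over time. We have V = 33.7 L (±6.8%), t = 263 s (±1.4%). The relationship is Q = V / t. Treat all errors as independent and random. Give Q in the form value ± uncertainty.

0.128 ± 0.00890 L/s

Relative error in a monomial: (δQ/Q)² = Σ (nᵢ · δxᵢ/xᵢ)².
  (1·δV/V)² = (1×0.0680)² = 0.00462;  (-1·δt/t)² = (-1×0.0140)² = 0.000196
δQ/Q = √(0.00482) = 0.0694
Q = 0.128 L/s, so δQ = 0.0694 × 0.128 = 0.00890 L/s.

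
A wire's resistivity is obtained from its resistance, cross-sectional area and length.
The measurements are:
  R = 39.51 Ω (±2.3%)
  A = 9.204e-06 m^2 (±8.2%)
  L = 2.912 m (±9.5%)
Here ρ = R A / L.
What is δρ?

ρ is a product of powers, so relative uncertainties combine in quadrature:
  (1·δR/R)² = (1×0.0230)² = 0.000529;  (1·δA/A)² = (1×0.0820)² = 0.00672;  (-1·δL/L)² = (-1×0.0950)² = 0.00903
δρ/ρ = √(0.0163) = 0.128
ρ = 0.0001249 Ω·m, so δρ = 0.128 × 0.0001249 = 1.59e-05 Ω·m.

1.59e-05 Ω·m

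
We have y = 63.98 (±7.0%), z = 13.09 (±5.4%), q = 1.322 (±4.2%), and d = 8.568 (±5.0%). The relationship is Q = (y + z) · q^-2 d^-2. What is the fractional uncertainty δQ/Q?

Let u = y + z = 77.07. δu = √(δy² + δz²) = √(20.1 + 0.500) = 4.53, so δu/u = 0.0588.
Q is then a monomial in u, q, d:
δQ/Q = √((δu/u)² + (-2·δq/q)² + (-2·δd/d)²) = √(0.00346 + 0.00706 + 0.0100) = 0.143

0.143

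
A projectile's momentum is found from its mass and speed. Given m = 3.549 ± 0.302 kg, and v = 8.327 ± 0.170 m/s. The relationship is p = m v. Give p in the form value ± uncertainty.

Products/powers → add relative errors in quadrature, weighted by exponent:
  (1·δm/m)² = (1×0.0851)² = 0.00724;  (1·δv/v)² = (1×0.0204)² = 0.000417
δp/p = √(0.00766) = 0.0875
p = 29.55 kg·m/s, so δp = 0.0875 × 29.55 = 2.59 kg·m/s.

29.55 ± 2.59 kg·m/s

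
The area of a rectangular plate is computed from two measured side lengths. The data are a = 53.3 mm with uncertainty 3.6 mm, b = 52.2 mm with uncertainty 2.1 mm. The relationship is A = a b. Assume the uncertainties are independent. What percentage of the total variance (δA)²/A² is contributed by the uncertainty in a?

(δA/A)² = (1·δa/a)² + (1·δb/b)²
  a term: (1×0.0675)² = 0.00456
  b term: (1×0.0402)² = 0.00162
Total = 0.00618. Share from a = 0.00456/0.00618 = 0.738.

73.8%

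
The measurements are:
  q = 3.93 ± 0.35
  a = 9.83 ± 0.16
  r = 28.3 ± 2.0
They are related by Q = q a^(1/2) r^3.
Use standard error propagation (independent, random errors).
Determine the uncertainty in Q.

64300

Each factor contributes (exponent × relative error)² to (δQ/Q)²:
  (1·δq/q)² = (1×0.0891)² = 0.00793;  (½·δa/a)² = (0.5×0.0163)² = 6.62e-05;  (3·δr/r)² = (3×0.0707)² = 0.0449
δQ/Q = √(0.0529) = 0.230
Q = 2.79e+05, so δQ = 0.230 × 2.79e+05 = 64300.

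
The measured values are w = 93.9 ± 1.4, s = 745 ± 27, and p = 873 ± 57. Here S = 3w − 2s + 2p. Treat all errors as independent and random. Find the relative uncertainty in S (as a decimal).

0.235

S is a linear combination, so absolute uncertainties add in quadrature:
  (3·δw)² = 17.6;  (2·δs)² = 2920;  (2·δp)² = 13000
δS = √(15900) = 126
S = 538, so δS/S = 126/538 = 0.235.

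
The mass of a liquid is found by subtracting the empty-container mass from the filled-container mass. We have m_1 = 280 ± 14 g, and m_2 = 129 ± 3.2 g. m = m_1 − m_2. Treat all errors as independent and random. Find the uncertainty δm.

Sums and differences: (δm)² = Σ (cᵢ δxᵢ)².
  (δm_1)² = 196;  (δm_2)² = 10.2
δm = √(206) = 14.4 g

14.4 g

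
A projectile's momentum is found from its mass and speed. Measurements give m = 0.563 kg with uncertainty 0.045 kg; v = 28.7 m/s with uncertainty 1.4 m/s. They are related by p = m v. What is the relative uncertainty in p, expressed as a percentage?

9.36%

For a monomial p ∝ m, v, fractional errors add in quadrature:
  (1·δm/m)² = (1×0.0799)² = 0.00639;  (1·δv/v)² = (1×0.0488)² = 0.00238
δp/p = √(0.00877) = 0.0936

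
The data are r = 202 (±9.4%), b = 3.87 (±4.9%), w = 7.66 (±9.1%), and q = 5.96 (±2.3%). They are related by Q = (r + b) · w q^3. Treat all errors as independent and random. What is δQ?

Let u = r + b = 206. δu = √(δr² + δb²) = √(361 + 0.0360) = 19.0, so δu/u = 0.0922.
Q is then a monomial in u, w, q:
δQ/Q = √((δu/u)² + (1·δw/w)² + (3·δq/q)²) = √(0.00851 + 0.00828 + 0.00476) = 0.147
Q = 3.34e+05, so δQ = 0.147 × 3.34e+05 = 49000.

49000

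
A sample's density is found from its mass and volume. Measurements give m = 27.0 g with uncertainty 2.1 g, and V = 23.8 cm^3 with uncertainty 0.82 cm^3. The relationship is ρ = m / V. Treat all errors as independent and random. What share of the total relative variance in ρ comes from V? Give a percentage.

16.4%

(δρ/ρ)² = (1·δm/m)² + (-1·δV/V)²
  m term: (1×0.0778)² = 0.00605
  V term: (-1×0.0345)² = 0.00119
Total = 0.00724. Share from V = 0.00119/0.00724 = 0.164.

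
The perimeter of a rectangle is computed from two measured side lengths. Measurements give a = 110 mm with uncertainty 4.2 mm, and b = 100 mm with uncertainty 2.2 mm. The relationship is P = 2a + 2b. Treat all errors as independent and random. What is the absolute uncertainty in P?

Each term contributes (cᵢ δxᵢ)² to (δP)²:
  (2·δa)² = 70.6;  (2·δb)² = 19.4
δP = √(89.9) = 9.48 mm

9.48 mm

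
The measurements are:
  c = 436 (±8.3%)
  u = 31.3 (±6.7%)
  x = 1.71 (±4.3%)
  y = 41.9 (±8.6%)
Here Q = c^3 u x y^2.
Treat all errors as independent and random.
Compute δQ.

2.44e+12

Q is a product of powers, so relative uncertainties combine in quadrature:
  (3·δc/c)² = (3×0.0830)² = 0.0620;  (1·δu/u)² = (1×0.0670)² = 0.00449;  (1·δx/x)² = (1×0.0430)² = 0.00185;  (2·δy/y)² = (2×0.0860)² = 0.0296
δQ/Q = √(0.0979) = 0.313
Q = 7.79e+12, so δQ = 0.313 × 7.79e+12 = 2.44e+12.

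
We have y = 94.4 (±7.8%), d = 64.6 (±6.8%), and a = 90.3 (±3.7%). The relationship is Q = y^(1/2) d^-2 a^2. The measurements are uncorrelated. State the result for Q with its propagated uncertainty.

Q is a product of powers, so relative uncertainties combine in quadrature:
  (½·δy/y)² = (0.5×0.0780)² = 0.00152;  (-2·δd/d)² = (-2×0.0680)² = 0.0185;  (2·δa/a)² = (2×0.0370)² = 0.00548
δQ/Q = √(0.0255) = 0.160
Q = 19.0, so δQ = 0.160 × 19.0 = 3.03.

19.0 ± 3.03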